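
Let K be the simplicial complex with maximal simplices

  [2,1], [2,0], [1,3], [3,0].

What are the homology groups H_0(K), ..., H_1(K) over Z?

Fix the vertex order 0 < 1 < 2 < 3 and write every simplex with vertices in increasing order. Then dim K = 1 and the simplices of K are:

  0-simplices (4): [0], [1], [2], [3]
  1-simplices (4): [0,2], [0,3], [1,2], [1,3]

giving chain groups C_0 ≅ Z^4, C_1 ≅ Z^4.

∂_1: C_1 → C_0 sends each edge [p,q] (with p < q) to q − p.
This gives a 4×4 integer matrix of rank 3; reducing to Smith normal form yields diagonal entries (1,1,1).

Now H_k = ker ∂_k / im ∂_{k+1}, so:

  H_0: rank C_0 − rank ∂_1 = 4 − 3 = 1, and the invariant factors of ∂_1 are all 1, so H_0 ≅ Z.
  H_1: rank ker ∂_1 − rank ∂_2 = (4 − 3) − 0 = 1, and there is no ∂_2, so H_1 ≅ Z.

As a check, the Euler characteristic is 4 − 4 = 0, which agrees with 1 − 1 = 0.
(K is a triangulation of the circle S^1.)

H_0 ≅ Z,  H_1 ≅ Z.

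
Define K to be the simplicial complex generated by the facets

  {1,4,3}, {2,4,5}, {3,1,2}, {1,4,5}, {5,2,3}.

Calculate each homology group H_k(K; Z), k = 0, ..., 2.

H_0 = Z,  H_1 = Z,  H_2 = 0.

We work with the vertex ordering 1 < 2 < 3 < 4 < 5. The simplices of K, each written with vertices in increasing order, are:

  0-simplices (5): [1], [2], [3], [4], [5]
  1-simplices (10): [1,2], [1,3], [1,4], [1,5], [2,3], [2,4], [2,5], [3,4], [3,5], [4,5]
  2-simplices (5): [1,2,3], [1,3,4], [1,4,5], [2,3,5], [2,4,5]

giving chain groups C_0 ≅ Z^5, C_1 ≅ Z^10, C_2 ≅ Z^5.

Boundary ∂_1: C_1 → C_0 sends each edge [p,q] (with p < q) to q − p. For instance
  ∂[4,5] = [5] − [4].
The 5×10 boundary matrix has rank 4 and Smith normal form diag(1,1,1,1).

∂_2: C_2 → C_1 sends each 2-simplex [p,q,r] to [q,r] − [p,r] + [p,q]. For instance
  ∂[1,3,4] = [3,4] − [1,4] + [1,3],
  ∂[2,3,5] = [3,5] − [2,5] + [2,3].
This gives a 10×5 integer matrix of rank 5; reducing to Smith normal form yields diagonal entries (1,1,1,1,1).

Reading off H_k = ker ∂_k / im ∂_{k+1}:

  H_0: rank C_0 − rank ∂_1 = 5 − 4 = 1, and the invariant factors of ∂_1 are all 1, so H_0 ≅ Z.
  H_1: rank ker ∂_1 − rank ∂_2 = (10 − 4) − 5 = 1, and the invariant factors of ∂_2 are all 1, so H_1 ≅ Z.
  H_2: rank ker ∂_2 − rank ∂_3 = (5 − 5) − 0 = 0, and there is no ∂_3, so H_2 ≅ 0.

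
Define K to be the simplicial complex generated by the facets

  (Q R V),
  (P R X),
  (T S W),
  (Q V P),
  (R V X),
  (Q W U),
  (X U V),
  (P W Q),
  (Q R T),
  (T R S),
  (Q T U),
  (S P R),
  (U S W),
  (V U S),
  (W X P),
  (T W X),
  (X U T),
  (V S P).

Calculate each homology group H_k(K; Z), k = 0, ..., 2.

K has 9 vertices, 27 edges, 18 triangles.
rank ∂_0 = 0, rank ∂_1 = 8 ⇒ b_0 = 9 − 0 − 8 = 1; all invariant factors of ∂_1 are 1 so no torsion. So H_0 ≅ Z.
rank ∂_1 = 8, rank ∂_2 = 18 ⇒ b_1 = 27 − 8 − 18 = 1; ∂_2 has invariant factor(s) [2] giving torsion. So H_1 ≅ Z ⊕ Z/2Z.
rank ∂_2 = 18, rank ∂_3 = 0 ⇒ b_2 = 18 − 18 − 0 = 0. So H_2 ≅ 0.

H_0 ≅ Z,  H_1 ≅ Z ⊕ Z/2Z,  H_2 = 0.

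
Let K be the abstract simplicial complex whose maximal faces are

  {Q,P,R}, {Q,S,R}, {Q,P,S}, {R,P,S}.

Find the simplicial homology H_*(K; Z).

Order the vertices as P < Q < R < S. Listing each simplex with vertices in this order, K has dimension 2 with simplices:

  0-simplices (4): P, Q, R, S
  1-simplices (6): PQ, PR, PS, QR, QS, RS
  2-simplices (4): PQR, PQS, PRS, QRS

Hence C_0 ≅ Z^4, C_1 ≅ Z^6, C_2 ≅ Z^4.

Boundary ∂_1: C_1 → C_0 maps an edge to its endpoints' difference, ∂[p,q] = q − p. For instance
  ∂PR = R − P.
The 4×6 boundary matrix has rank 3 and Smith normal form diag(1,1,1).

The boundary map ∂_2: C_2 → C_1 maps a triangle to the signed sum of its edges. For instance
  ∂PQS = QS − PS + PQ,
  ∂PQR = QR − PR + PQ.
This gives a 6×4 integer matrix of rank 3; reducing to Smith normal form yields diagonal entries (1,1,1).

Now H_k = ker ∂_k / im ∂_{k+1}, so:

  H_0: rank C_0 − rank ∂_1 = 4 − 3 = 1, and the invariant factors of ∂_1 are all 1, so H_0 ≅ Z.
  H_1: rank ker ∂_1 − rank ∂_2 = (6 − 3) − 3 = 0, and the invariant factors of ∂_2 are all 1, so H_1 ≅ 0.
  H_2: rank ker ∂_2 − rank ∂_3 = (4 − 3) − 0 = 1, and there is no ∂_3, so H_2 ≅ Z.

As a check, the Euler characteristic is 4 − 6 + 4 = 2, which agrees with 1 − 0 + 1 = 2.

H_0 ≅ Z,  H_1 = 0,  H_2 ≅ Z.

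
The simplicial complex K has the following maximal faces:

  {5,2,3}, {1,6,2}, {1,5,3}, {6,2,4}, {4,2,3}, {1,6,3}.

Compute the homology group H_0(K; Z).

Fix the vertex order 1 < 2 < 3 < 4 < 5 < 6 and write every simplex with vertices in increasing order. Then dim K = 2 and the simplices of K are:

  0-simplices (6): [1], [2], [3], [4], [5], [6]
  1-simplices (12): [1,2], [1,3], [1,5], [1,6], [2,3], [2,4], [2,5], [2,6], [3,4], [3,5], [3,6], [4,6]
  2-simplices (6): [1,2,6], [1,3,5], [1,3,6], [2,3,4], [2,3,5], [2,4,6]

giving chain groups C_0 ≅ Z^6, C_1 ≅ Z^12, C_2 ≅ Z^6.

The boundary map ∂_1: C_1 → C_0 is given by ∂[p,q] = [q] − [p]. For instance
  ∂[2,3] = [3] − [2].
The resulting 6×12 matrix has rank 5, and its Smith normal form has invariant factors (1,1,1,1,1).

Boundary ∂_2: C_2 → C_1 maps a triangle to the signed sum of its edges. For instance
  ∂[2,4,6] = [4,6] − [2,6] + [2,4],
  ∂[2,3,5] = [3,5] − [2,5] + [2,3].
The 12×6 boundary matrix has rank 6 and Smith normal form diag(1,1,1,1,1,1).

Computing H_k = (kernel of ∂_k) / (image of ∂_{k+1}):

  H_0: rank C_0 − rank ∂_1 = 6 − 5 = 1, and the invariant factors of ∂_1 are all 1, so H_0 ≅ Z.

H_0 = Z.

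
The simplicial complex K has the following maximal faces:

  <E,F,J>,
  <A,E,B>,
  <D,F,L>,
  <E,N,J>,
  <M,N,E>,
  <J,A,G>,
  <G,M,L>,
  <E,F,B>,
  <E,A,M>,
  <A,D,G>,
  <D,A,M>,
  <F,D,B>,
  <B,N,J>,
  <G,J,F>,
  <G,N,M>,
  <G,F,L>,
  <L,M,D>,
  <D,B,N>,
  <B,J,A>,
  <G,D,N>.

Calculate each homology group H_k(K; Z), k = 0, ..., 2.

H_0 ≅ Z,  H_1 ≅ Z ⊕ Z/2,  H_2 = 0.

K has 10 vertices, 30 edges, 20 triangles.
rank ∂_0 = 0, rank ∂_1 = 9 ⇒ b_0 = 10 − 0 − 9 = 1; all invariant factors of ∂_1 are 1 so no torsion. So H_0 = Z.
rank ∂_1 = 9, rank ∂_2 = 20 ⇒ b_1 = 30 − 9 − 20 = 1; ∂_2 has invariant factor(s) [2] giving torsion. So H_1 = Z ⊕ Z/2.
rank ∂_2 = 20, rank ∂_3 = 0 ⇒ b_2 = 20 − 20 − 0 = 0. So H_2 = 0.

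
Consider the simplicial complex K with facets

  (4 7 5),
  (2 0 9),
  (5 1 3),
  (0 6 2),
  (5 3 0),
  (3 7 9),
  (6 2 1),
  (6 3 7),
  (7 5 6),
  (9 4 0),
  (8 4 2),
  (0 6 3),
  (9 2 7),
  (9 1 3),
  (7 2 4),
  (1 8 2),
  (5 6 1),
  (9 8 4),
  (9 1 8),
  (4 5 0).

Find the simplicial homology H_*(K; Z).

H_0 ≅ Z,  H_1 ≅ Z ⊕ Z_2,  H_2 = 0.

We work with the vertex ordering 0 < 1 < 2 < 3 < 4 < 5 < 6 < 7 < 8 < 9. The simplices of K, each written with vertices in increasing order, are:

  0-simplices (10): [0], [1], [2], [3], [4], [5], [6], [7], [8], [9]
  1-simplices (30): (30 of them)
  2-simplices (20): (20 of them)

so the chain groups are C_0 ≅ Z^10, C_1 ≅ Z^30, C_2 ≅ Z^20.

The boundary map ∂_1: C_1 → C_0 sends each edge [p,q] (with p < q) to q − p.
The resulting 10×30 matrix has rank 9, and its Smith normal form has invariant factors (1,1,1,1,1,1,1,1,1).

∂_2: C_2 → C_1 sends each 2-simplex [p,q,r] to [q,r] − [p,r] + [p,q]. For instance
  ∂[0,3,6] = [3,6] − [0,6] + [0,3],
  ∂[0,4,5] = [4,5] − [0,5] + [0,4].
This gives a 30×20 integer matrix of rank 20; reducing to Smith normal form yields diagonal entries (1,1,1,1,1,1,1,1,1,1,1,1,1,1,1,1,1,1,1,2).

Computing H_k = (kernel of ∂_k) / (image of ∂_{k+1}):

  H_0: rank C_0 − rank ∂_1 = 10 − 9 = 1, and the invariant factors of ∂_1 are all 1, so H_0 ≅ Z.
  H_1: rank ker ∂_1 − rank ∂_2 = (30 − 9) − 20 = 1, and ∂_2 has invariant factor 2 > 1, so H_1 ≅ Z ⊕ Z_2.
  H_2: rank ker ∂_2 − rank ∂_3 = (20 − 20) − 0 = 0, and there is no ∂_3, so H_2 ≅ 0.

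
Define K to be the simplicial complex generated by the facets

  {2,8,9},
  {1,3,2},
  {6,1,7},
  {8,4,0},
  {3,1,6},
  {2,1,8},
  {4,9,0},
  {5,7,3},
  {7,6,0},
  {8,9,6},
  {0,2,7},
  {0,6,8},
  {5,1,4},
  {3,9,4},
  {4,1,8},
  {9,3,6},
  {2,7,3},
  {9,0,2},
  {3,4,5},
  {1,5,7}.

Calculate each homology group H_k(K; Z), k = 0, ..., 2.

Take the total order 0 < 1 < 2 < 3 < 4 < 5 < 6 < 7 < 8 < 9 on the vertex set. Then K (dimension 2) consists of the simplices:

  0-simplices (10): [0], [1], [2], [3], [4], [5], [6], [7], [8], [9]
  1-simplices (30): (30 of them)
  2-simplices (20): (20 of them)

Hence C_0 ≅ Z^10, C_1 ≅ Z^30, C_2 ≅ Z^20.

∂_1: C_1 → C_0 maps an edge to its endpoints' difference, ∂[p,q] = q − p. For instance
  ∂[0,2] = [2] − [0].
As a 10×30 matrix over Z this has rank 9, with invariant factors (1,1,1,1,1,1,1,1,1).

The boundary map ∂_2: C_2 → C_1 maps a triangle to the signed sum of its edges. For instance
  ∂[6,8,9] = [8,9] − [6,9] + [6,8],
  ∂[0,2,9] = [2,9] − [0,9] + [0,2].
As a 30×20 matrix over Z this has rank 20, with invariant factors (1,1,1,1,1,1,1,1,1,1,1,1,1,1,1,1,1,1,1,2).

Computing H_k = (kernel of ∂_k) / (image of ∂_{k+1}):

  H_0: rank C_0 − rank ∂_1 = 10 − 9 = 1, and the invariant factors of ∂_1 are all 1, so H_0 = Z.
  H_1: rank ker ∂_1 − rank ∂_2 = (30 − 9) − 20 = 1, and ∂_2 has invariant factor 2 > 1, so H_1 = Z ⊕ Z_2.
  H_2: rank ker ∂_2 − rank ∂_3 = (20 − 20) − 0 = 0, and there is no ∂_3, so H_2 = 0.

H_0 ≅ Z,  H_1 ≅ Z ⊕ Z_2,  H_2 = 0.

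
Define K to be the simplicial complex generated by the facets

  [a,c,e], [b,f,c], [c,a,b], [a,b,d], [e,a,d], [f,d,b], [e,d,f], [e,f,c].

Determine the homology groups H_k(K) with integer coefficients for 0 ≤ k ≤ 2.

Take the total order a < b < c < d < e < f on the vertex set. Then K (dimension 2) consists of the simplices:

  0-simplices (6): a, b, c, d, e, f
  1-simplices (12): ab, ac, ad, ae, bc, bd, bf, ce, cf, de, df, ef
  2-simplices (8): abc, abd, ace, ade, bcf, bdf, cef, def

giving chain groups C_0 ≅ Z^6, C_1 ≅ Z^12, C_2 ≅ Z^8.

∂_1: C_1 → C_0 sends each edge [p,q] (with p < q) to q − p.
As a 6×12 matrix over Z this has rank 5, with invariant factors (1,1,1,1,1).

∂_2: C_2 → C_1 maps a triangle to the signed sum of its edges. For instance
  ∂bdf = df − bf + bd,
  ∂abd = bd − ad + ab.
The 12×8 boundary matrix has rank 7 and Smith normal form diag(1,1,1,1,1,1,1).

From H_k ≅ ker(∂_k) / im(∂_{k+1}) we obtain:

  H_0: rank C_0 − rank ∂_1 = 6 − 5 = 1, and the invariant factors of ∂_1 are all 1, so H_0 = Z.
  H_1: rank ker ∂_1 − rank ∂_2 = (12 − 5) − 7 = 0, and the invariant factors of ∂_2 are all 1, so H_1 = 0.
  H_2: rank ker ∂_2 − rank ∂_3 = (8 − 7) − 0 = 1, and there is no ∂_3, so H_2 = Z.

H_0 ≅ Z,  H_1 = 0,  H_2 ≅ Z.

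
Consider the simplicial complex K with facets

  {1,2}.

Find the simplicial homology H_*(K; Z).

H_0 ≅ Z,  H_1 = 0.

K has 2 vertices, 1 edge.
rank ∂_0 = 0, rank ∂_1 = 1 ⇒ b_0 = 2 − 0 − 1 = 1; all invariant factors of ∂_1 are 1 so no torsion. So H_0 = Z.
rank ∂_1 = 1, rank ∂_2 = 0 ⇒ b_1 = 1 − 1 − 0 = 0. So H_1 = 0.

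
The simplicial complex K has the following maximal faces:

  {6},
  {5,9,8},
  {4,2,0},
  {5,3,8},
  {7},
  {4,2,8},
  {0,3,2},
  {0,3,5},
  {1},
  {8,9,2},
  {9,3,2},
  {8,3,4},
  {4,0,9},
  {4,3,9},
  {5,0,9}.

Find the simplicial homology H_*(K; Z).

H_0 = Z^4,  H_1 = Z/2,  H_2 = 0.

Fix the vertex order 0 < 1 < 2 < 3 < 4 < 5 < 6 < 7 < 8 < 9 and write every simplex with vertices in increasing order. Then dim K = 2 and the simplices of K are:

  0-simplices (10): [0], [1], [2], [3], [4], [5], [6], [7], [8], [9]
  1-simplices (18): [0,2], [0,3], [0,4], [0,5], [0,9], [2,3], [2,4], [2,8], [2,9], [3,4], [3,5], [3,8], [3,9], [4,8], [4,9], [5,8], [5,9], [8,9]
  2-simplices (12): [0,2,3], [0,2,4], [0,3,5], [0,4,9], [0,5,9], [2,3,9], [2,4,8], [2,8,9], [3,4,8], [3,4,9], [3,5,8], [5,8,9]

Hence C_0 ≅ Z^10, C_1 ≅ Z^18, C_2 ≅ Z^12.

∂_1: C_1 → C_0 sends each edge [p,q] (with p < q) to q − p. For instance
  ∂[4,8] = [8] − [4].
The resulting 10×18 matrix has rank 6, and its Smith normal form has invariant factors (1,1,1,1,1,1).

∂_2: C_2 → C_1 sends each 2-simplex [p,q,r] to [q,r] − [p,r] + [p,q]. For instance
  ∂[3,4,8] = [4,8] − [3,8] + [3,4],
  ∂[0,2,3] = [2,3] − [0,3] + [0,2].
The 18×12 boundary matrix has rank 12 and Smith normal form diag(1,1,1,1,1,1,1,1,1,1,1,2).

Computing H_k = (kernel of ∂_k) / (image of ∂_{k+1}):

  H_0: rank C_0 − rank ∂_1 = 10 − 6 = 4, and the invariant factors of ∂_1 are all 1, so H_0 ≅ Z^4.
  H_1: rank ker ∂_1 − rank ∂_2 = (18 − 6) − 12 = 0, and ∂_2 has invariant factor 2 > 1, so H_1 ≅ Z/2.
  H_2: rank ker ∂_2 − rank ∂_3 = (12 − 12) − 0 = 0, and there is no ∂_3, so H_2 ≅ 0.

(K is a triangulation of the disjoint union of the real projective plane RP^2 and a set of 3 points.)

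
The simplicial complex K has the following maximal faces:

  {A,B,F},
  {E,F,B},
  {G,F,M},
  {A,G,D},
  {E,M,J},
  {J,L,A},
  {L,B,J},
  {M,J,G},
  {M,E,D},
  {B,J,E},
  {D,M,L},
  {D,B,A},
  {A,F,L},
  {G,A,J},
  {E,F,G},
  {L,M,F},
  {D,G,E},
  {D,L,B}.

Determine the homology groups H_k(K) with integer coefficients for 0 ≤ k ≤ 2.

H_0 = Z,  H_1 = Z ⊕ Z_2,  H_2 = 0.

Take the total order A < B < D < E < F < G < J < L < M on the vertex set. Then K (dimension 2) consists of the simplices:

  0-simplices (9): A, B, D, E, F, G, J, L, M
  1-simplices (27): AB, AD, AF, AG, AJ, AL, BD, BE, BF, BJ, BL, DE, DG, DL, DM, EF, EG, EJ, EM, FG, FL, FM, GJ, GM, JL, JM, LM
  2-simplices (18): ABD, ABF, ADG, AFL, AGJ, AJL, BDL, BEF, BEJ, BJL, DEG, DEM, DLM, EFG, EJM, FGM, FLM, GJM

so the chain groups are C_0 ≅ Z^9, C_1 ≅ Z^27, C_2 ≅ Z^18.

Boundary ∂_1: C_1 → C_0 is given by ∂[p,q] = [q] − [p]. For instance
  ∂JL = L − J.
As a 9×27 matrix over Z this has rank 8, with invariant factors (1,1,1,1,1,1,1,1).

The boundary map ∂_2: C_2 → C_1 acts by ∂[p,q,r] = [q,r] − [p,r] + [p,q]. For instance
  ∂FLM = LM − FM + FL,
  ∂BEJ = EJ − BJ + BE.
The 27×18 boundary matrix has rank 18 and Smith normal form diag(1,1,1,1,1,1,1,1,1,1,1,1,1,1,1,1,1,2).

Now H_k = ker ∂_k / im ∂_{k+1}, so:

  H_0: rank C_0 − rank ∂_1 = 9 − 8 = 1, and the invariant factors of ∂_1 are all 1, so H_0 ≅ Z.
  H_1: rank ker ∂_1 − rank ∂_2 = (27 − 8) − 18 = 1, and ∂_2 has invariant factor 2 > 1, so H_1 ≅ Z ⊕ Z_2.
  H_2: rank ker ∂_2 − rank ∂_3 = (18 − 18) − 0 = 0, and there is no ∂_3, so H_2 ≅ 0.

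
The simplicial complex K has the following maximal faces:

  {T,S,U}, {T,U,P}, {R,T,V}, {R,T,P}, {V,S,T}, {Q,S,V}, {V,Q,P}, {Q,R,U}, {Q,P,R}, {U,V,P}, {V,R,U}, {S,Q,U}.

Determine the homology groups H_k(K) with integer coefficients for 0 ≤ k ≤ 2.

We work with the vertex ordering P < Q < R < S < T < U < V. The simplices of K, each written with vertices in increasing order, are:

  0-simplices (7): P, Q, R, S, T, U, V
  1-simplices (18): PQ, PR, PT, PU, PV, QR, QS, QU, QV, RT, RU, RV, ST, SU, SV, TU, TV, UV
  2-simplices (12): PQR, PQV, PRT, PTU, PUV, QRU, QSU, QSV, RTV, RUV, STU, STV

giving chain groups C_0 ≅ Z^7, C_1 ≅ Z^18, C_2 ≅ Z^12.

∂_1: C_1 → C_0 is given by ∂[p,q] = [q] − [p]. For instance
  ∂PV = V − P.
This gives a 7×18 integer matrix of rank 6; reducing to Smith normal form yields diagonal entries (1,1,1,1,1,1).

∂_2: C_2 → C_1 acts by ∂[p,q,r] = [q,r] − [p,r] + [p,q]. For instance
  ∂PRT = RT − PT + PR,
  ∂STU = TU − SU + ST.
As a 18×12 matrix over Z this has rank 12, with invariant factors (1,1,1,1,1,1,1,1,1,1,1,2).

Reading off H_k = ker ∂_k / im ∂_{k+1}:

  H_0: rank C_0 − rank ∂_1 = 7 − 6 = 1, and the invariant factors of ∂_1 are all 1, so H_0 = Z.
  H_1: rank ker ∂_1 − rank ∂_2 = (18 − 6) − 12 = 0, and ∂_2 has invariant factor 2 > 1, so H_1 = Z/2Z.
  H_2: rank ker ∂_2 − rank ∂_3 = (12 − 12) − 0 = 0, and there is no ∂_3, so H_2 = 0.

As a check, the Euler characteristic is 7 − 18 + 12 = 1, which agrees with 1 − 0 + 0 = 1.
(K is a triangulation of the real projective plane RP^2.)

H_0 ≅ Z,  H_1 ≅ Z/2Z,  H_2 = 0.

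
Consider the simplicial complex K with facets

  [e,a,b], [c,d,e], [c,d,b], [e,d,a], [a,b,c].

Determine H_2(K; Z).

H_2 = 0.

Take the total order a < b < c < d < e on the vertex set. Then K (dimension 2) consists of the simplices:

  0-simplices (5): a, b, c, d, e
  1-simplices (10): ab, ac, ad, ae, bc, bd, be, cd, ce, de
  2-simplices (5): abc, abe, ade, bcd, cde

Hence C_0 ≅ Z^5, C_1 ≅ Z^10, C_2 ≅ Z^5.

Boundary ∂_1: C_1 → C_0 sends each edge [p,q] (with p < q) to q − p.
This gives a 5×10 integer matrix of rank 4; reducing to Smith normal form yields diagonal entries (1,1,1,1).

The boundary map ∂_2: C_2 → C_1 maps a triangle to the signed sum of its edges. For instance
  ∂bcd = cd − bd + bc,
  ∂cde = de − ce + cd.
The 10×5 boundary matrix has rank 5 and Smith normal form diag(1,1,1,1,1).

From H_k ≅ ker(∂_k) / im(∂_{k+1}) we obtain:

  H_2: rank ker ∂_2 − rank ∂_3 = (5 − 5) − 0 = 0, and there is no ∂_3, so H_2 ≅ 0.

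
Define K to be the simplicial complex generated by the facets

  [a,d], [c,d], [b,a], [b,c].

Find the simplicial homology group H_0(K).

Order the vertices as a < b < c < d. Listing each simplex with vertices in this order, K has dimension 1 with simplices:

  0-simplices (4): a, b, c, d
  1-simplices (4): ab, ad, bc, cd

giving chain groups C_0 ≅ Z^4, C_1 ≅ Z^4.

Boundary ∂_1: C_1 → C_0 is given by ∂[p,q] = [q] − [p]. For instance
  ∂ad = d − a.
As a 4×4 matrix over Z this has rank 3, with invariant factors (1,1,1).

Computing H_k = (kernel of ∂_k) / (image of ∂_{k+1}):

  H_0: rank C_0 − rank ∂_1 = 4 − 3 = 1, and the invariant factors of ∂_1 are all 1, so H_0 ≅ Z.

(K is a triangulation of the circle S^1.)

H_0 ≅ Z.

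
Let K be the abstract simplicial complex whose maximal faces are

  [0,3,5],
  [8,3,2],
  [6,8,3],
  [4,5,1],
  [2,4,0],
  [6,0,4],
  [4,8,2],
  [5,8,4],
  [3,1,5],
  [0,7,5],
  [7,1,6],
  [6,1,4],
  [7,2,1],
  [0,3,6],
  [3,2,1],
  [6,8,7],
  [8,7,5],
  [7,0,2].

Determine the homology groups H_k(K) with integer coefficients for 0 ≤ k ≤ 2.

We work with the vertex ordering 0 < 1 < 2 < 3 < 4 < 5 < 6 < 7 < 8. The simplices of K, each written with vertices in increasing order, are:

  0-simplices (9): [0], [1], [2], [3], [4], [5], [6], [7], [8]
  1-simplices (27): (27 of them)
  2-simplices (18): [0,2,4], [0,2,7], [0,3,5], [0,3,6], [0,4,6], [0,5,7], [1,2,3], [1,2,7], [1,3,5], [1,4,5], [1,4,6], [1,6,7], [2,3,8], [2,4,8], [3,6,8], [4,5,8], [5,7,8], [6,7,8]

giving chain groups C_0 ≅ Z^9, C_1 ≅ Z^27, C_2 ≅ Z^18.

Boundary ∂_1: C_1 → C_0 sends each edge [p,q] (with p < q) to q − p.
This gives a 9×27 integer matrix of rank 8; reducing to Smith normal form yields diagonal entries (1,1,1,1,1,1,1,1).

∂_2: C_2 → C_1 maps a triangle to the signed sum of its edges. For instance
  ∂[4,5,8] = [5,8] − [4,8] + [4,5],
  ∂[0,2,7] = [2,7] − [0,7] + [0,2].
The 27×18 boundary matrix has rank 17 and Smith normal form diag(1,1,1,1,1,1,1,1,1,1,1,1,1,1,1,1,1).

Reading off H_k = ker ∂_k / im ∂_{k+1}:

  H_0: rank C_0 − rank ∂_1 = 9 − 8 = 1, and the invariant factors of ∂_1 are all 1, so H_0 ≅ Z.
  H_1: rank ker ∂_1 − rank ∂_2 = (27 − 8) − 17 = 2, and the invariant factors of ∂_2 are all 1, so H_1 ≅ Z^2.
  H_2: rank ker ∂_2 − rank ∂_3 = (18 − 17) − 0 = 1, and there is no ∂_3, so H_2 ≅ Z.

(K is a triangulation of the torus T^2.)

H_0 = Z,  H_1 = Z^2,  H_2 = Z.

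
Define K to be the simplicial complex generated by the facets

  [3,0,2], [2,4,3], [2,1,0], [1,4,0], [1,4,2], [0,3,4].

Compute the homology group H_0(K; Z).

We work with the vertex ordering 0 < 1 < 2 < 3 < 4. The simplices of K, each written with vertices in increasing order, are:

  0-simplices (5): [0], [1], [2], [3], [4]
  1-simplices (9): [0,1], [0,2], [0,3], [0,4], [1,2], [1,4], [2,3], [2,4], [3,4]
  2-simplices (6): [0,1,2], [0,1,4], [0,2,3], [0,3,4], [1,2,4], [2,3,4]

Hence C_0 ≅ Z^5, C_1 ≅ Z^9, C_2 ≅ Z^6.

∂_1: C_1 → C_0 is given by ∂[p,q] = [q] − [p].
This gives a 5×9 integer matrix of rank 4; reducing to Smith normal form yields diagonal entries (1,1,1,1).

The boundary map ∂_2: C_2 → C_1 sends each 2-simplex [p,q,r] to [q,r] − [p,r] + [p,q]. For instance
  ∂[0,1,2] = [1,2] − [0,2] + [0,1],
  ∂[0,1,4] = [1,4] − [0,4] + [0,1].
The resulting 9×6 matrix has rank 5, and its Smith normal form has invariant factors (1,1,1,1,1).

Reading off H_k = ker ∂_k / im ∂_{k+1}:

  H_0: rank C_0 − rank ∂_1 = 5 − 4 = 1, and the invariant factors of ∂_1 are all 1, so H_0 ≅ Z.

H_0 = Z.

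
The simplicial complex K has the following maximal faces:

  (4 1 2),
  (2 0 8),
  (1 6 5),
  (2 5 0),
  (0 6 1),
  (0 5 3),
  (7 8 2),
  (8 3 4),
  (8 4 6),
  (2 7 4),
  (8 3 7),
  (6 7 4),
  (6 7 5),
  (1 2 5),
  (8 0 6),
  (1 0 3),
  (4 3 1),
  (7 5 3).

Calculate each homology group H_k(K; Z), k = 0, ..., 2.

H_0 = Z,  H_1 = Z ⊕ Z/2,  H_2 = 0.

Take the total order 0 < 1 < 2 < 3 < 4 < 5 < 6 < 7 < 8 on the vertex set. Then K (dimension 2) consists of the simplices:

  0-simplices (9): [0], [1], [2], [3], [4], [5], [6], [7], [8]
  1-simplices (27): (27 of them)
  2-simplices (18): [0,1,3], [0,1,6], [0,2,5], [0,2,8], [0,3,5], [0,6,8], [1,2,4], [1,2,5], [1,3,4], [1,5,6], [2,4,7], [2,7,8], [3,4,8], [3,5,7], [3,7,8], [4,6,7], [4,6,8], [5,6,7]

giving chain groups C_0 ≅ Z^9, C_1 ≅ Z^27, C_2 ≅ Z^18.

∂_1: C_1 → C_0 is given by ∂[p,q] = [q] − [p]. For instance
  ∂[0,6] = [6] − [0].
This gives a 9×27 integer matrix of rank 8; reducing to Smith normal form yields diagonal entries (1,1,1,1,1,1,1,1).

Boundary ∂_2: C_2 → C_1 acts by ∂[p,q,r] = [q,r] − [p,r] + [p,q]. For instance
  ∂[2,7,8] = [7,8] − [2,8] + [2,7],
  ∂[2,4,7] = [4,7] − [2,7] + [2,4].
The 27×18 boundary matrix has rank 18 and Smith normal form diag(1,1,1,1,1,1,1,1,1,1,1,1,1,1,1,1,1,2).

Now H_k = ker ∂_k / im ∂_{k+1}, so:

  H_0: rank C_0 − rank ∂_1 = 9 − 8 = 1, and the invariant factors of ∂_1 are all 1, so H_0 ≅ Z.
  H_1: rank ker ∂_1 − rank ∂_2 = (27 − 8) − 18 = 1, and ∂_2 has invariant factor 2 > 1, so H_1 ≅ Z ⊕ Z/2.
  H_2: rank ker ∂_2 − rank ∂_3 = (18 − 18) − 0 = 0, and there is no ∂_3, so H_2 ≅ 0.

(K is a triangulation of the Klein bottle.)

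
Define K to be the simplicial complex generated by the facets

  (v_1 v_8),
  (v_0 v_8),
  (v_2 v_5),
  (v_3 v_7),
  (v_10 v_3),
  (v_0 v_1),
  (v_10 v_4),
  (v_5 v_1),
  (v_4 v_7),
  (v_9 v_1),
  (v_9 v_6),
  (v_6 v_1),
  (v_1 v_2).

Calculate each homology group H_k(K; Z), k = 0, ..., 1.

We work with the vertex ordering v_0 < v_1 < v_2 < v_3 < v_4 < v_5 < v_6 < v_7 < v_8 < v_9 < v_10. The simplices of K, each written with vertices in increasing order, are:

  0-simplices (11): [v_0], [v_1], [v_2], [v_3], [v_4], [v_5], [v_6], [v_7], [v_8], [v_9], [v_10]
  1-simplices (13): [v_0,v_1], [v_0,v_8], [v_1,v_2], [v_1,v_5], [v_1,v_6], [v_1,v_8], [v_1,v_9], [v_2,v_5], [v_3,v_7], [v_3,v_10], [v_4,v_7], [v_4,v_10], [v_6,v_9]

giving chain groups C_0 ≅ Z^11, C_1 ≅ Z^13.

Boundary ∂_1: C_1 → C_0 is given by ∂[p,q] = [q] − [p].
As a 11×13 matrix over Z this has rank 9, with invariant factors (1,1,1,1,1,1,1,1,1).

Now H_k = ker ∂_k / im ∂_{k+1}, so:

  H_0: rank C_0 − rank ∂_1 = 11 − 9 = 2, and the invariant factors of ∂_1 are all 1, so H_0 ≅ Z^2.
  H_1: rank ker ∂_1 − rank ∂_2 = (13 − 9) − 0 = 4, and there is no ∂_2, so H_1 ≅ Z^4.

H_0 = Z^2,  H_1 = Z^4.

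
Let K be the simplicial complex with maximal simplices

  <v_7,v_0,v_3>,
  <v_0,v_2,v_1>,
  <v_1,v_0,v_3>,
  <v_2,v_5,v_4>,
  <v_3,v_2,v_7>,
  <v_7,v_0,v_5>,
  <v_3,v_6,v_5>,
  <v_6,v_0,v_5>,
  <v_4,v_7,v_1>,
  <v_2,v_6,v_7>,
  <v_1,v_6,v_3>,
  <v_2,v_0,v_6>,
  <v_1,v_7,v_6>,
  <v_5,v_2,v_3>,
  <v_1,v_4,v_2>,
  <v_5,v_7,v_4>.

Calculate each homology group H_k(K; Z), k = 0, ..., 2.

H_0 ≅ Z,  H_1 ≅ Z^2,  H_2 ≅ Z.

Fix the vertex order v_0 < v_1 < v_2 < v_3 < v_4 < v_5 < v_6 < v_7 and write every simplex with vertices in increasing order. Then dim K = 2 and the simplices of K are:

  0-simplices (8): [v_0], [v_1], [v_2], [v_3], [v_4], [v_5], [v_6], [v_7]
  1-simplices (24): (24 of them)
  2-simplices (16): (16 of them)

Hence C_0 ≅ Z^8, C_1 ≅ Z^24, C_2 ≅ Z^16.

Boundary ∂_1: C_1 → C_0 maps an edge to its endpoints' difference, ∂[p,q] = q − p. For instance
  ∂[v_6,v_7] = [v_7] − [v_6].
This gives a 8×24 integer matrix of rank 7; reducing to Smith normal form yields diagonal entries (1,1,1,1,1,1,1).

The boundary map ∂_2: C_2 → C_1 acts by ∂[p,q,r] = [q,r] − [p,r] + [p,q]. For instance
  ∂[v_0,v_5,v_7] = [v_5,v_7] − [v_0,v_7] + [v_0,v_5],
  ∂[v_1,v_4,v_7] = [v_4,v_7] − [v_1,v_7] + [v_1,v_4].
This gives a 24×16 integer matrix of rank 15; reducing to Smith normal form yields diagonal entries (1,1,1,1,1,1,1,1,1,1,1,1,1,1,1).

Now H_k = ker ∂_k / im ∂_{k+1}, so:

  H_0: rank C_0 − rank ∂_1 = 8 − 7 = 1, and the invariant factors of ∂_1 are all 1, so H_0 ≅ Z.
  H_1: rank ker ∂_1 − rank ∂_2 = (24 − 7) − 15 = 2, and the invariant factors of ∂_2 are all 1, so H_1 ≅ Z^2.
  H_2: rank ker ∂_2 − rank ∂_3 = (16 − 15) − 0 = 1, and there is no ∂_3, so H_2 ≅ Z.

(K is a triangulation of the torus T^2.)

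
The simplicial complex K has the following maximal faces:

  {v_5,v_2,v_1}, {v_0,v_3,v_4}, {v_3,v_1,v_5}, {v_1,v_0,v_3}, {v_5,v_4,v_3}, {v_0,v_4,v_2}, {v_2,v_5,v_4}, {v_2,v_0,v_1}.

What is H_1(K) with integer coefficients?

H_1 ≅ 0.

Order the vertices as v_0 < v_1 < v_2 < v_3 < v_4 < v_5. Listing each simplex with vertices in this order, K has dimension 2 with simplices:

  0-simplices (6): [v_0], [v_1], [v_2], [v_3], [v_4], [v_5]
  1-simplices (12): [v_0,v_1], [v_0,v_2], [v_0,v_3], [v_0,v_4], [v_1,v_2], [v_1,v_3], [v_1,v_5], [v_2,v_4], [v_2,v_5], [v_3,v_4], [v_3,v_5], [v_4,v_5]
  2-simplices (8): [v_0,v_1,v_2], [v_0,v_1,v_3], [v_0,v_2,v_4], [v_0,v_3,v_4], [v_1,v_2,v_5], [v_1,v_3,v_5], [v_2,v_4,v_5], [v_3,v_4,v_5]

Hence C_0 ≅ Z^6, C_1 ≅ Z^12, C_2 ≅ Z^8.

The boundary map ∂_1: C_1 → C_0 sends each edge [p,q] (with p < q) to q − p.
This gives a 6×12 integer matrix of rank 5; reducing to Smith normal form yields diagonal entries (1,1,1,1,1).

The boundary map ∂_2: C_2 → C_1 acts by ∂[p,q,r] = [q,r] − [p,r] + [p,q]. For instance
  ∂[v_3,v_4,v_5] = [v_4,v_5] − [v_3,v_5] + [v_3,v_4],
  ∂[v_0,v_3,v_4] = [v_3,v_4] − [v_0,v_4] + [v_0,v_3].
This gives a 12×8 integer matrix of rank 7; reducing to Smith normal form yields diagonal entries (1,1,1,1,1,1,1).

Computing H_k = (kernel of ∂_k) / (image of ∂_{k+1}):

  H_1: rank ker ∂_1 − rank ∂_2 = (12 − 5) − 7 = 0, and the invariant factors of ∂_2 are all 1, so H_1 = 0.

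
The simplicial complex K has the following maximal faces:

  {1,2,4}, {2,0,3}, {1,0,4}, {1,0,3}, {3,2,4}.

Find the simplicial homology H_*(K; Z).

H_0 ≅ Z,  H_1 ≅ Z,  H_2 = 0.

Fix the vertex order 0 < 1 < 2 < 3 < 4 and write every simplex with vertices in increasing order. Then dim K = 2 and the simplices of K are:

  0-simplices (5): [0], [1], [2], [3], [4]
  1-simplices (10): [0,1], [0,2], [0,3], [0,4], [1,2], [1,3], [1,4], [2,3], [2,4], [3,4]
  2-simplices (5): [0,1,3], [0,1,4], [0,2,3], [1,2,4], [2,3,4]

Hence C_0 ≅ Z^5, C_1 ≅ Z^10, C_2 ≅ Z^5.

∂_1: C_1 → C_0 maps an edge to its endpoints' difference, ∂[p,q] = q − p.
The 5×10 boundary matrix has rank 4 and Smith normal form diag(1,1,1,1).

Boundary ∂_2: C_2 → C_1 acts by ∂[p,q,r] = [q,r] − [p,r] + [p,q]. For instance
  ∂[0,2,3] = [2,3] − [0,3] + [0,2],
  ∂[2,3,4] = [3,4] − [2,4] + [2,3].
As a 10×5 matrix over Z this has rank 5, with invariant factors (1,1,1,1,1).

From H_k ≅ ker(∂_k) / im(∂_{k+1}) we obtain:

  H_0: rank C_0 − rank ∂_1 = 5 − 4 = 1, and the invariant factors of ∂_1 are all 1, so H_0 ≅ Z.
  H_1: rank ker ∂_1 − rank ∂_2 = (10 − 4) − 5 = 1, and the invariant factors of ∂_2 are all 1, so H_1 ≅ Z.
  H_2: rank ker ∂_2 − rank ∂_3 = (5 − 5) − 0 = 0, and there is no ∂_3, so H_2 ≅ 0.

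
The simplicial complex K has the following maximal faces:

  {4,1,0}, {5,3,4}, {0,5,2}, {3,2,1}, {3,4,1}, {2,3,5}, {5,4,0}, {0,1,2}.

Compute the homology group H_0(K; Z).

H_0 ≅ Z.

We work with the vertex ordering 0 < 1 < 2 < 3 < 4 < 5. The simplices of K, each written with vertices in increasing order, are:

  0-simplices (6): [0], [1], [2], [3], [4], [5]
  1-simplices (12): [0,1], [0,2], [0,4], [0,5], [1,2], [1,3], [1,4], [2,3], [2,5], [3,4], [3,5], [4,5]
  2-simplices (8): [0,1,2], [0,1,4], [0,2,5], [0,4,5], [1,2,3], [1,3,4], [2,3,5], [3,4,5]

so the chain groups are C_0 ≅ Z^6, C_1 ≅ Z^12, C_2 ≅ Z^8.

Boundary ∂_1: C_1 → C_0 maps an edge to its endpoints' difference, ∂[p,q] = q − p.
This gives a 6×12 integer matrix of rank 5; reducing to Smith normal form yields diagonal entries (1,1,1,1,1).

∂_2: C_2 → C_1 sends each 2-simplex [p,q,r] to [q,r] − [p,r] + [p,q]. For instance
  ∂[1,2,3] = [2,3] − [1,3] + [1,2],
  ∂[3,4,5] = [4,5] − [3,5] + [3,4].
The resulting 12×8 matrix has rank 7, and its Smith normal form has invariant factors (1,1,1,1,1,1,1).

Computing H_k = (kernel of ∂_k) / (image of ∂_{k+1}):

  H_0: rank C_0 − rank ∂_1 = 6 − 5 = 1, and the invariant factors of ∂_1 are all 1, so H_0 ≅ Z.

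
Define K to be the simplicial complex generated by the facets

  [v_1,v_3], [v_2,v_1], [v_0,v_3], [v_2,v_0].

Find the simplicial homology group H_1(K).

Fix the vertex order v_0 < v_1 < v_2 < v_3 and write every simplex with vertices in increasing order. Then dim K = 1 and the simplices of K are:

  0-simplices (4): [v_0], [v_1], [v_2], [v_3]
  1-simplices (4): [v_0,v_2], [v_0,v_3], [v_1,v_2], [v_1,v_3]

so the chain groups are C_0 ≅ Z^4, C_1 ≅ Z^4.

The boundary map ∂_1: C_1 → C_0 is given by ∂[p,q] = [q] − [p]. For instance
  ∂[v_1,v_3] = [v_3] − [v_1].
The resulting 4×4 matrix has rank 3, and its Smith normal form has invariant factors (1,1,1).

From H_k ≅ ker(∂_k) / im(∂_{k+1}) we obtain:

  H_1: rank ker ∂_1 − rank ∂_2 = (4 − 3) − 0 = 1, and there is no ∂_2, so H_1 = Z.

H_1 = Z.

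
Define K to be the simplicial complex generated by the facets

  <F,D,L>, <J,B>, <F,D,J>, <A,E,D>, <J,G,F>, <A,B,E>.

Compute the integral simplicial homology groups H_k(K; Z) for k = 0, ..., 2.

H_0 = Z,  H_1 = Z,  H_2 = 0.

K has 8 vertices, 13 edges, 5 triangles.
rank ∂_0 = 0, rank ∂_1 = 7 ⇒ b_0 = 8 − 0 − 7 = 1; all invariant factors of ∂_1 are 1 so no torsion. So H_0 = Z.
rank ∂_1 = 7, rank ∂_2 = 5 ⇒ b_1 = 13 − 7 − 5 = 1; all invariant factors of ∂_2 are 1 so no torsion. So H_1 = Z.
rank ∂_2 = 5, rank ∂_3 = 0 ⇒ b_2 = 5 − 5 − 0 = 0. So H_2 = 0.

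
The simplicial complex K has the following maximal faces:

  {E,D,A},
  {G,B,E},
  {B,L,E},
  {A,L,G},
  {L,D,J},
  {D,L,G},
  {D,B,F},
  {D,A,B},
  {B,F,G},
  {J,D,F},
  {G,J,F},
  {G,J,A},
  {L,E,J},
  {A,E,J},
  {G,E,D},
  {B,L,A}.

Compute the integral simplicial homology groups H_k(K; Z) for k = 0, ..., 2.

Take the total order A < B < D < E < F < G < J < L on the vertex set. Then K (dimension 2) consists of the simplices:

  0-simplices (8): A, B, D, E, F, G, J, L
  1-simplices (24): AB, AD, AE, AG, AJ, AL, BD, BE, BF, BG, BL, DE, DF, DG, DJ, DL, EG, EJ, EL, FG, FJ, GJ, GL, JL
  2-simplices (16): ABD, ABL, ADE, AEJ, AGJ, AGL, BDF, BEG, BEL, BFG, DEG, DFJ, DGL, DJL, EJL, FGJ

giving chain groups C_0 ≅ Z^8, C_1 ≅ Z^24, C_2 ≅ Z^16.

Boundary ∂_1: C_1 → C_0 is given by ∂[p,q] = [q] − [p]. For instance
  ∂BG = G − B.
The 8×24 boundary matrix has rank 7 and Smith normal form diag(1,1,1,1,1,1,1).

∂_2: C_2 → C_1 maps a triangle to the signed sum of its edges. For instance
  ∂ABL = BL − AL + AB,
  ∂EJL = JL − EL + EJ.
The 24×16 boundary matrix has rank 15 and Smith normal form diag(1,1,1,1,1,1,1,1,1,1,1,1,1,1,1).

From H_k ≅ ker(∂_k) / im(∂_{k+1}) we obtain:

  H_0: rank C_0 − rank ∂_1 = 8 − 7 = 1, and the invariant factors of ∂_1 are all 1, so H_0 ≅ Z.
  H_1: rank ker ∂_1 − rank ∂_2 = (24 − 7) − 15 = 2, and the invariant factors of ∂_2 are all 1, so H_1 ≅ Z^2.
  H_2: rank ker ∂_2 − rank ∂_3 = (16 − 15) − 0 = 1, and there is no ∂_3, so H_2 ≅ Z.

As a check, the Euler characteristic is 8 − 24 + 16 = 0, which agrees with 1 − 2 + 1 = 0.
(K is a triangulation of the torus T^2.)

H_0 ≅ Z,  H_1 ≅ Z^2,  H_2 ≅ Z.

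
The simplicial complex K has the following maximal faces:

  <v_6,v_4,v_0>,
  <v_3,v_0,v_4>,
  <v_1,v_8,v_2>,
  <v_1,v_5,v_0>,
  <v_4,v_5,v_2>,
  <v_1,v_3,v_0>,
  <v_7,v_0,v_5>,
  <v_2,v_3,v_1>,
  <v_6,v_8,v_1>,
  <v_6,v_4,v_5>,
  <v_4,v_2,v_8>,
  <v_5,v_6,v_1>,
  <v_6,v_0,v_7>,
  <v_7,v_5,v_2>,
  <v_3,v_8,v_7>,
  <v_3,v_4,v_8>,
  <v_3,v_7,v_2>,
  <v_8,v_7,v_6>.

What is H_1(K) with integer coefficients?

H_1 ≅ Z ⊕ Z_2.

Fix the vertex order v_0 < v_1 < v_2 < v_3 < v_4 < v_5 < v_6 < v_7 < v_8 and write every simplex with vertices in increasing order. Then dim K = 2 and the simplices of K are:

  0-simplices (9): [v_0], [v_1], [v_2], [v_3], [v_4], [v_5], [v_6], [v_7], [v_8]
  1-simplices (27): (27 of them)
  2-simplices (18): (18 of them)

giving chain groups C_0 ≅ Z^9, C_1 ≅ Z^27, C_2 ≅ Z^18.

The boundary map ∂_1: C_1 → C_0 sends each edge [p,q] (with p < q) to q − p.
This gives a 9×27 integer matrix of rank 8; reducing to Smith normal form yields diagonal entries (1,1,1,1,1,1,1,1).

The boundary map ∂_2: C_2 → C_1 acts by ∂[p,q,r] = [q,r] − [p,r] + [p,q]. For instance
  ∂[v_0,v_3,v_4] = [v_3,v_4] − [v_0,v_4] + [v_0,v_3],
  ∂[v_1,v_2,v_8] = [v_2,v_8] − [v_1,v_8] + [v_1,v_2].
As a 27×18 matrix over Z this has rank 18, with invariant factors (1,1,1,1,1,1,1,1,1,1,1,1,1,1,1,1,1,2).

Now H_k = ker ∂_k / im ∂_{k+1}, so:

  H_1: rank ker ∂_1 − rank ∂_2 = (27 − 8) − 18 = 1, and ∂_2 has invariant factor 2 > 1, so H_1 = Z ⊕ Z_2.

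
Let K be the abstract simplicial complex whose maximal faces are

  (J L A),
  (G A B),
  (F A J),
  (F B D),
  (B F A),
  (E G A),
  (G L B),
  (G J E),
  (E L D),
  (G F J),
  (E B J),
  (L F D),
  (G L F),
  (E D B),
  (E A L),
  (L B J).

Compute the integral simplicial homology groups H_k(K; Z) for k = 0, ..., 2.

K has 8 vertices, 24 edges, 16 triangles.
rank ∂_0 = 0, rank ∂_1 = 7 ⇒ b_0 = 8 − 0 − 7 = 1; all invariant factors of ∂_1 are 1 so no torsion. So H_0 = Z.
rank ∂_1 = 7, rank ∂_2 = 15 ⇒ b_1 = 24 − 7 − 15 = 2; all invariant factors of ∂_2 are 1 so no torsion. So H_1 = Z^2.
rank ∂_2 = 15, rank ∂_3 = 0 ⇒ b_2 = 16 − 15 − 0 = 1. So H_2 = Z.

H_0 ≅ Z,  H_1 ≅ Z^2,  H_2 ≅ Z.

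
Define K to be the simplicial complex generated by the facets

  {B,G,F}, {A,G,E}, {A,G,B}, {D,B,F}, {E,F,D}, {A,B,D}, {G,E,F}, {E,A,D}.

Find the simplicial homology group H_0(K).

H_0 = Z.

Order the vertices as A < B < D < E < F < G. Listing each simplex with vertices in this order, K has dimension 2 with simplices:

  0-simplices (6): A, B, D, E, F, G
  1-simplices (12): AB, AD, AE, AG, BD, BF, BG, DE, DF, EF, EG, FG
  2-simplices (8): ABD, ABG, ADE, AEG, BDF, BFG, DEF, EFG

so the chain groups are C_0 ≅ Z^6, C_1 ≅ Z^12, C_2 ≅ Z^8.

Boundary ∂_1: C_1 → C_0 is given by ∂[p,q] = [q] − [p]. For instance
  ∂EF = F − E.
The 6×12 boundary matrix has rank 5 and Smith normal form diag(1,1,1,1,1).

Boundary ∂_2: C_2 → C_1 sends each 2-simplex [p,q,r] to [q,r] − [p,r] + [p,q]. For instance
  ∂EFG = FG − EG + EF,
  ∂ABG = BG − AG + AB.
The resulting 12×8 matrix has rank 7, and its Smith normal form has invariant factors (1,1,1,1,1,1,1).

Now H_k = ker ∂_k / im ∂_{k+1}, so:

  H_0: rank C_0 − rank ∂_1 = 6 − 5 = 1, and the invariant factors of ∂_1 are all 1, so H_0 = Z.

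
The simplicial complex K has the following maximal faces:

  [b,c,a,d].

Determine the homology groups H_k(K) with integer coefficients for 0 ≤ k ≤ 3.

Order the vertices as a < b < c < d. Listing each simplex with vertices in this order, K has dimension 3 with simplices:

  0-simplices (4): a, b, c, d
  1-simplices (6): ab, ac, ad, bc, bd, cd
  2-simplices (4): abc, abd, acd, bcd
  3-simplices (1): abcd

Hence C_0 ≅ Z^4, C_1 ≅ Z^6, C_2 ≅ Z^4, C_3 ≅ Z^1.

Boundary ∂_1: C_1 → C_0 maps an edge to its endpoints' difference, ∂[p,q] = q − p. For instance
  ∂ad = d − a.
This gives a 4×6 integer matrix of rank 3; reducing to Smith normal form yields diagonal entries (1,1,1).

∂_2: C_2 → C_1 acts by ∂[p,q,r] = [q,r] − [p,r] + [p,q]. For instance
  ∂abd = bd − ad + ab,
  ∂bcd = cd − bd + bc.
As a 6×4 matrix over Z this has rank 3, with invariant factors (1,1,1).

∂_3: C_3 → C_2 sends each 3-simplex σ to the alternating sum Σ_i (−1)^i (σ with its i-th vertex removed). For instance
  ∂abcd = bcd − acd + abd − abc.
As a 4×1 matrix over Z this has rank 1, with invariant factors (1).

From H_k ≅ ker(∂_k) / im(∂_{k+1}) we obtain:

  H_0: rank C_0 − rank ∂_1 = 4 − 3 = 1, and the invariant factors of ∂_1 are all 1, so H_0 = Z.
  H_1: rank ker ∂_1 − rank ∂_2 = (6 − 3) − 3 = 0, and the invariant factors of ∂_2 are all 1, so H_1 = 0.
  H_2: rank ker ∂_2 − rank ∂_3 = (4 − 3) − 1 = 0, and the invariant factors of ∂_3 are all 1, so H_2 = 0.
  H_3: rank ker ∂_3 − rank ∂_4 = (1 − 1) − 0 = 0, and there is no ∂_4, so H_3 = 0.

As a check, the Euler characteristic is 4 − 6 + 4 − 1 = 1, which agrees with 1 − 0 + 0 − 0 = 1.
(K is a triangulation of the 3-simplex.)

H_0 = Z,  H_1 = 0,  H_2 = 0,  H_3 = 0.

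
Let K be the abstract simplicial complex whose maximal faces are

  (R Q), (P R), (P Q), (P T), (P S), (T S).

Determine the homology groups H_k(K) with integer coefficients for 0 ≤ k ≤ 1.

Take the total order P < Q < R < S < T on the vertex set. Then K (dimension 1) consists of the simplices:

  0-simplices (5): P, Q, R, S, T
  1-simplices (6): PQ, PR, PS, PT, QR, ST

Hence C_0 ≅ Z^5, C_1 ≅ Z^6.

∂_1: C_1 → C_0 maps an edge to its endpoints' difference, ∂[p,q] = q − p. For instance
  ∂QR = R − Q.
The resulting 5×6 matrix has rank 4, and its Smith normal form has invariant factors (1,1,1,1).

Now H_k = ker ∂_k / im ∂_{k+1}, so:

  H_0: rank C_0 − rank ∂_1 = 5 − 4 = 1, and the invariant factors of ∂_1 are all 1, so H_0 ≅ Z.
  H_1: rank ker ∂_1 − rank ∂_2 = (6 − 4) − 0 = 2, and there is no ∂_2, so H_1 ≅ Z^2.

As a check, the Euler characteristic is 5 − 6 = -1, which agrees with 1 − 2 = -1.

H_0 = Z,  H_1 = Z^2.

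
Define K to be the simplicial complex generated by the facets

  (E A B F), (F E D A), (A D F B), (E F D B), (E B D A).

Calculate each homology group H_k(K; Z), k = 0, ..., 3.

Take the total order A < B < D < E < F on the vertex set. Then K (dimension 3) consists of the simplices:

  0-simplices (5): A, B, D, E, F
  1-simplices (10): AB, AD, AE, AF, BD, BE, BF, DE, DF, EF
  2-simplices (10): ABD, ABE, ABF, ADE, ADF, AEF, BDE, BDF, BEF, DEF
  3-simplices (5): ABDE, ABDF, ABEF, ADEF, BDEF

Hence C_0 ≅ Z^5, C_1 ≅ Z^10, C_2 ≅ Z^10, C_3 ≅ Z^5.

The boundary map ∂_1: C_1 → C_0 maps an edge to its endpoints' difference, ∂[p,q] = q − p.
The resulting 5×10 matrix has rank 4, and its Smith normal form has invariant factors (1,1,1,1).

The boundary map ∂_2: C_2 → C_1 acts by ∂[p,q,r] = [q,r] − [p,r] + [p,q]. For instance
  ∂ADE = DE − AE + AD,
  ∂DEF = EF − DF + DE.
The resulting 10×10 matrix has rank 6, and its Smith normal form has invariant factors (1,1,1,1,1,1).

Boundary ∂_3: C_3 → C_2 sends each 3-simplex σ to the alternating sum Σ_i (−1)^i (σ with its i-th vertex removed). For instance
  ∂ADEF = DEF − AEF + ADF − ADE,
  ∂ABEF = BEF − AEF + ABF − ABE.
The 10×5 boundary matrix has rank 4 and Smith normal form diag(1,1,1,1).

Computing H_k = (kernel of ∂_k) / (image of ∂_{k+1}):

  H_0: rank C_0 − rank ∂_1 = 5 − 4 = 1, and the invariant factors of ∂_1 are all 1, so H_0 ≅ Z.
  H_1: rank ker ∂_1 − rank ∂_2 = (10 − 4) − 6 = 0, and the invariant factors of ∂_2 are all 1, so H_1 ≅ 0.
  H_2: rank ker ∂_2 − rank ∂_3 = (10 − 6) − 4 = 0, and the invariant factors of ∂_3 are all 1, so H_2 ≅ 0.
  H_3: rank ker ∂_3 − rank ∂_4 = (5 − 4) − 0 = 1, and there is no ∂_4, so H_3 ≅ Z.

As a check, the Euler characteristic is 5 − 10 + 10 − 5 = 0, which agrees with 1 − 0 + 0 − 1 = 0.

H_0 ≅ Z,  H_1 = 0,  H_2 = 0,  H_3 ≅ Z.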